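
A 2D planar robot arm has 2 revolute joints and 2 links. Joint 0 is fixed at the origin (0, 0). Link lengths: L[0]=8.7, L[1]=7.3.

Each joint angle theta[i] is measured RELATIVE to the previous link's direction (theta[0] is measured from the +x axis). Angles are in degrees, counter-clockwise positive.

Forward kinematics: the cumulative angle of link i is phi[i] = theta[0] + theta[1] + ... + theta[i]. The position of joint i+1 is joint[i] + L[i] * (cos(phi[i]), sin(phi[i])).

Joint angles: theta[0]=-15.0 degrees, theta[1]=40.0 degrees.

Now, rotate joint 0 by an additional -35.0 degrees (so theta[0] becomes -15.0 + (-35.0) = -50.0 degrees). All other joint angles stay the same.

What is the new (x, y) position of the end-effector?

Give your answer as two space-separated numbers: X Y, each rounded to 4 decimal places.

joint[0] = (0.0000, 0.0000)  (base)
link 0: phi[0] = -50 = -50 deg
  cos(-50 deg) = 0.6428, sin(-50 deg) = -0.7660
  joint[1] = (0.0000, 0.0000) + 8.7 * (0.6428, -0.7660) = (0.0000 + 5.5923, 0.0000 + -6.6646) = (5.5923, -6.6646)
link 1: phi[1] = -50 + 40 = -10 deg
  cos(-10 deg) = 0.9848, sin(-10 deg) = -0.1736
  joint[2] = (5.5923, -6.6646) + 7.3 * (0.9848, -0.1736) = (5.5923 + 7.1891, -6.6646 + -1.2676) = (12.7813, -7.9322)
End effector: (12.7813, -7.9322)

Answer: 12.7813 -7.9322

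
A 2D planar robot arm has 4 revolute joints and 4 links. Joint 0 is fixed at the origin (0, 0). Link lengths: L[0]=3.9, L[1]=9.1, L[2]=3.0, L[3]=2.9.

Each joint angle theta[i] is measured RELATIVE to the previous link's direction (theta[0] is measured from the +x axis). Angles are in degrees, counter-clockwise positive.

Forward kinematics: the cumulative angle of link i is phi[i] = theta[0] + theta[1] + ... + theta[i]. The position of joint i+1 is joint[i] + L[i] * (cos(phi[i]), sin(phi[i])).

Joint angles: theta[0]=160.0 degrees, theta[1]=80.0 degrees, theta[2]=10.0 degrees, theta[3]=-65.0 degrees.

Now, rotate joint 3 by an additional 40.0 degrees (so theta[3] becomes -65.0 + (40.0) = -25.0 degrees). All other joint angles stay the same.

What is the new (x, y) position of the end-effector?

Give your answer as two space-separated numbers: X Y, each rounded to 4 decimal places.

joint[0] = (0.0000, 0.0000)  (base)
link 0: phi[0] = 160 = 160 deg
  cos(160 deg) = -0.9397, sin(160 deg) = 0.3420
  joint[1] = (0.0000, 0.0000) + 3.9 * (-0.9397, 0.3420) = (0.0000 + -3.6648, 0.0000 + 1.3339) = (-3.6648, 1.3339)
link 1: phi[1] = 160 + 80 = 240 deg
  cos(240 deg) = -0.5000, sin(240 deg) = -0.8660
  joint[2] = (-3.6648, 1.3339) + 9.1 * (-0.5000, -0.8660) = (-3.6648 + -4.5500, 1.3339 + -7.8808) = (-8.2148, -6.5470)
link 2: phi[2] = 160 + 80 + 10 = 250 deg
  cos(250 deg) = -0.3420, sin(250 deg) = -0.9397
  joint[3] = (-8.2148, -6.5470) + 3 * (-0.3420, -0.9397) = (-8.2148 + -1.0261, -6.5470 + -2.8191) = (-9.2409, -9.3660)
link 3: phi[3] = 160 + 80 + 10 + -25 = 225 deg
  cos(225 deg) = -0.7071, sin(225 deg) = -0.7071
  joint[4] = (-9.2409, -9.3660) + 2.9 * (-0.7071, -0.7071) = (-9.2409 + -2.0506, -9.3660 + -2.0506) = (-11.2915, -11.4166)
End effector: (-11.2915, -11.4166)

Answer: -11.2915 -11.4166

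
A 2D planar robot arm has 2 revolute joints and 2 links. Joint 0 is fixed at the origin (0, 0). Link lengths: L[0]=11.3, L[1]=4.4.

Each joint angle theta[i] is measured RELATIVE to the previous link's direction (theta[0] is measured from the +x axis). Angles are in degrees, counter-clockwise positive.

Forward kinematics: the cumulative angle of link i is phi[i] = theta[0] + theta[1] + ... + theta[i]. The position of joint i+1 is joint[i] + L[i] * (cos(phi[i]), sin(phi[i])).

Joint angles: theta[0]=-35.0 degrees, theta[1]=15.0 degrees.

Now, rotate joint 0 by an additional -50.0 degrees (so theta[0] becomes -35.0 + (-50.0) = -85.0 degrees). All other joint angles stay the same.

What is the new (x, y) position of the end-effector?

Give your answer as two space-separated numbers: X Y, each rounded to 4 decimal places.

joint[0] = (0.0000, 0.0000)  (base)
link 0: phi[0] = -85 = -85 deg
  cos(-85 deg) = 0.0872, sin(-85 deg) = -0.9962
  joint[1] = (0.0000, 0.0000) + 11.3 * (0.0872, -0.9962) = (0.0000 + 0.9849, 0.0000 + -11.2570) = (0.9849, -11.2570)
link 1: phi[1] = -85 + 15 = -70 deg
  cos(-70 deg) = 0.3420, sin(-70 deg) = -0.9397
  joint[2] = (0.9849, -11.2570) + 4.4 * (0.3420, -0.9397) = (0.9849 + 1.5049, -11.2570 + -4.1346) = (2.4897, -15.3916)
End effector: (2.4897, -15.3916)

Answer: 2.4897 -15.3916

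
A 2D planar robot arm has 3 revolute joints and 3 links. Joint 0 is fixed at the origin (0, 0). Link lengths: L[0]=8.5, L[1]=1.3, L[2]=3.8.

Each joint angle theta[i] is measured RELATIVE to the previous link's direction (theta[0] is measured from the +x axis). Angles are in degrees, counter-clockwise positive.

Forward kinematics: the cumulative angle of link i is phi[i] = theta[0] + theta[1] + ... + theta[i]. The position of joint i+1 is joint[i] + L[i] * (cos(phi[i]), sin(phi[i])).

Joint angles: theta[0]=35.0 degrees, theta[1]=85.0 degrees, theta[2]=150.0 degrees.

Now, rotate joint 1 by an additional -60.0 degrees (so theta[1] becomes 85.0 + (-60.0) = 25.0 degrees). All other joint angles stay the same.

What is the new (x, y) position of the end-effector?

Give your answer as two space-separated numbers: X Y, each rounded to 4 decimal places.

Answer: 4.3219 4.1012

Derivation:
joint[0] = (0.0000, 0.0000)  (base)
link 0: phi[0] = 35 = 35 deg
  cos(35 deg) = 0.8192, sin(35 deg) = 0.5736
  joint[1] = (0.0000, 0.0000) + 8.5 * (0.8192, 0.5736) = (0.0000 + 6.9628, 0.0000 + 4.8754) = (6.9628, 4.8754)
link 1: phi[1] = 35 + 25 = 60 deg
  cos(60 deg) = 0.5000, sin(60 deg) = 0.8660
  joint[2] = (6.9628, 4.8754) + 1.3 * (0.5000, 0.8660) = (6.9628 + 0.6500, 4.8754 + 1.1258) = (7.6128, 6.0012)
link 2: phi[2] = 35 + 25 + 150 = 210 deg
  cos(210 deg) = -0.8660, sin(210 deg) = -0.5000
  joint[3] = (7.6128, 6.0012) + 3.8 * (-0.8660, -0.5000) = (7.6128 + -3.2909, 6.0012 + -1.9000) = (4.3219, 4.1012)
End effector: (4.3219, 4.1012)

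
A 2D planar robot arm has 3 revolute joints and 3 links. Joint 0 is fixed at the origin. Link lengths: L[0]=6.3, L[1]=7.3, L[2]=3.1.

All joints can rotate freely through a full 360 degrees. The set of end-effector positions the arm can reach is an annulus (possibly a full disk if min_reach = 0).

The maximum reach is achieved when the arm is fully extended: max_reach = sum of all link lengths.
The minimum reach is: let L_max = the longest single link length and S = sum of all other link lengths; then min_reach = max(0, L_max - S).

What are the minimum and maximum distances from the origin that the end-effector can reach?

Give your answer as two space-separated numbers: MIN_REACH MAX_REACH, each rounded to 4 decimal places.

Link lengths: [6.3, 7.3, 3.1]
max_reach = 6.3 + 7.3 + 3.1 = 16.7
L_max = max([6.3, 7.3, 3.1]) = 7.3
S (sum of others) = 16.7 - 7.3 = 9.4
min_reach = max(0, 7.3 - 9.4) = max(0, -2.1) = 0

Answer: 0.0000 16.7000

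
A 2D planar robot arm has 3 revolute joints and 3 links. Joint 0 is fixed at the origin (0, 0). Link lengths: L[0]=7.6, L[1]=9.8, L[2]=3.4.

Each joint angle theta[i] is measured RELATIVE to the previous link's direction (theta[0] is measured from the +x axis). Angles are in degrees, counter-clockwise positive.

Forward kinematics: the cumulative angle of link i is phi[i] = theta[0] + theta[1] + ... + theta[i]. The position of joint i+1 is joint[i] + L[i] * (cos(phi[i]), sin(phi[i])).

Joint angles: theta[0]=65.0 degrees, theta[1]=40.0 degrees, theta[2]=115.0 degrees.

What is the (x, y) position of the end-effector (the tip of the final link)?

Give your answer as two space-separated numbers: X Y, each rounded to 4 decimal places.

Answer: -1.9291 14.1685

Derivation:
joint[0] = (0.0000, 0.0000)  (base)
link 0: phi[0] = 65 = 65 deg
  cos(65 deg) = 0.4226, sin(65 deg) = 0.9063
  joint[1] = (0.0000, 0.0000) + 7.6 * (0.4226, 0.9063) = (0.0000 + 3.2119, 0.0000 + 6.8879) = (3.2119, 6.8879)
link 1: phi[1] = 65 + 40 = 105 deg
  cos(105 deg) = -0.2588, sin(105 deg) = 0.9659
  joint[2] = (3.2119, 6.8879) + 9.8 * (-0.2588, 0.9659) = (3.2119 + -2.5364, 6.8879 + 9.4661) = (0.6755, 16.3540)
link 2: phi[2] = 65 + 40 + 115 = 220 deg
  cos(220 deg) = -0.7660, sin(220 deg) = -0.6428
  joint[3] = (0.6755, 16.3540) + 3.4 * (-0.7660, -0.6428) = (0.6755 + -2.6046, 16.3540 + -2.1855) = (-1.9291, 14.1685)
End effector: (-1.9291, 14.1685)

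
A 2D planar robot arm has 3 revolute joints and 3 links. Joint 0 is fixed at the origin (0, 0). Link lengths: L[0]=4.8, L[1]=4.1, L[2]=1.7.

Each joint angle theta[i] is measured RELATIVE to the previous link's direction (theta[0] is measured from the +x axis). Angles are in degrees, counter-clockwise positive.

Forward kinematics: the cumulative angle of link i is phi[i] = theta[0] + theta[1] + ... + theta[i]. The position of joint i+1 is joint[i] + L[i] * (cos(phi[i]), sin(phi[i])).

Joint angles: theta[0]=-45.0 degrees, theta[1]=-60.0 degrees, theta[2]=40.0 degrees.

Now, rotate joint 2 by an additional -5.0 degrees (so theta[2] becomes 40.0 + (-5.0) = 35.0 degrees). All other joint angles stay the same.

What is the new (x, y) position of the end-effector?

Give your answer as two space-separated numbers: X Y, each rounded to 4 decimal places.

joint[0] = (0.0000, 0.0000)  (base)
link 0: phi[0] = -45 = -45 deg
  cos(-45 deg) = 0.7071, sin(-45 deg) = -0.7071
  joint[1] = (0.0000, 0.0000) + 4.8 * (0.7071, -0.7071) = (0.0000 + 3.3941, 0.0000 + -3.3941) = (3.3941, -3.3941)
link 1: phi[1] = -45 + -60 = -105 deg
  cos(-105 deg) = -0.2588, sin(-105 deg) = -0.9659
  joint[2] = (3.3941, -3.3941) + 4.1 * (-0.2588, -0.9659) = (3.3941 + -1.0612, -3.3941 + -3.9603) = (2.3330, -7.3544)
link 2: phi[2] = -45 + -60 + 35 = -70 deg
  cos(-70 deg) = 0.3420, sin(-70 deg) = -0.9397
  joint[3] = (2.3330, -7.3544) + 1.7 * (0.3420, -0.9397) = (2.3330 + 0.5814, -7.3544 + -1.5975) = (2.9144, -8.9519)
End effector: (2.9144, -8.9519)

Answer: 2.9144 -8.9519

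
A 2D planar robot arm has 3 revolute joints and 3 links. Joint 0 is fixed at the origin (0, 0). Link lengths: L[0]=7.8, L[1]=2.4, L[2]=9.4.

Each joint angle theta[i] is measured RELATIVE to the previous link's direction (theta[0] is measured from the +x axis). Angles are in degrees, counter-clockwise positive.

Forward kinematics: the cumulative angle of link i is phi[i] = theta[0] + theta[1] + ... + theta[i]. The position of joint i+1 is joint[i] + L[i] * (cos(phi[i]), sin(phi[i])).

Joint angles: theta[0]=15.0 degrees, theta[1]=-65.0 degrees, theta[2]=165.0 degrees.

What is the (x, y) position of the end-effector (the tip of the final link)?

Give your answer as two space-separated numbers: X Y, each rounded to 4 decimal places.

Answer: 5.1043 8.6996

Derivation:
joint[0] = (0.0000, 0.0000)  (base)
link 0: phi[0] = 15 = 15 deg
  cos(15 deg) = 0.9659, sin(15 deg) = 0.2588
  joint[1] = (0.0000, 0.0000) + 7.8 * (0.9659, 0.2588) = (0.0000 + 7.5342, 0.0000 + 2.0188) = (7.5342, 2.0188)
link 1: phi[1] = 15 + -65 = -50 deg
  cos(-50 deg) = 0.6428, sin(-50 deg) = -0.7660
  joint[2] = (7.5342, 2.0188) + 2.4 * (0.6428, -0.7660) = (7.5342 + 1.5427, 2.0188 + -1.8385) = (9.0769, 0.1803)
link 2: phi[2] = 15 + -65 + 165 = 115 deg
  cos(115 deg) = -0.4226, sin(115 deg) = 0.9063
  joint[3] = (9.0769, 0.1803) + 9.4 * (-0.4226, 0.9063) = (9.0769 + -3.9726, 0.1803 + 8.5193) = (5.1043, 8.6996)
End effector: (5.1043, 8.6996)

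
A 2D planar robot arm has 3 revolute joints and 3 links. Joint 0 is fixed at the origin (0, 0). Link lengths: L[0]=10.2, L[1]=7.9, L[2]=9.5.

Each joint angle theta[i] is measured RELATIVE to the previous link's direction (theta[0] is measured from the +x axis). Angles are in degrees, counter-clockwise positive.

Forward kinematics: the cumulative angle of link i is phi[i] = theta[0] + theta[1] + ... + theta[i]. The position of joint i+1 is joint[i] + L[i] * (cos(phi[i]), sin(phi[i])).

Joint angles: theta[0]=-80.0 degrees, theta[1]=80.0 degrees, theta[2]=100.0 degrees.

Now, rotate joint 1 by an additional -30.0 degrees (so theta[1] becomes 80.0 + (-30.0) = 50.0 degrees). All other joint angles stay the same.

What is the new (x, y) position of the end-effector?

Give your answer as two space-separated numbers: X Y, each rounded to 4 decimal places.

joint[0] = (0.0000, 0.0000)  (base)
link 0: phi[0] = -80 = -80 deg
  cos(-80 deg) = 0.1736, sin(-80 deg) = -0.9848
  joint[1] = (0.0000, 0.0000) + 10.2 * (0.1736, -0.9848) = (0.0000 + 1.7712, 0.0000 + -10.0450) = (1.7712, -10.0450)
link 1: phi[1] = -80 + 50 = -30 deg
  cos(-30 deg) = 0.8660, sin(-30 deg) = -0.5000
  joint[2] = (1.7712, -10.0450) + 7.9 * (0.8660, -0.5000) = (1.7712 + 6.8416, -10.0450 + -3.9500) = (8.6128, -13.9950)
link 2: phi[2] = -80 + 50 + 100 = 70 deg
  cos(70 deg) = 0.3420, sin(70 deg) = 0.9397
  joint[3] = (8.6128, -13.9950) + 9.5 * (0.3420, 0.9397) = (8.6128 + 3.2492, -13.9950 + 8.9271) = (11.8620, -5.0680)
End effector: (11.8620, -5.0680)

Answer: 11.8620 -5.0680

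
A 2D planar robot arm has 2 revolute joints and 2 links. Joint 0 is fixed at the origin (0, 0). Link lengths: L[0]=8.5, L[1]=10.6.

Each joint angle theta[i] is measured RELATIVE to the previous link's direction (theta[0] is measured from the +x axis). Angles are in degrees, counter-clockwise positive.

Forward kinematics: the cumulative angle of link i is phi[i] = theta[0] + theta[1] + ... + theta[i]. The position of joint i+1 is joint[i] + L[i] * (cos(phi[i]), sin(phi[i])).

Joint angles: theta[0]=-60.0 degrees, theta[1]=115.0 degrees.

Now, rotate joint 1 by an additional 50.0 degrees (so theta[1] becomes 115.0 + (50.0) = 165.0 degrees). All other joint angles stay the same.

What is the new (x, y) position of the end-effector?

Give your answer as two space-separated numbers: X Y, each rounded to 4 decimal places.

joint[0] = (0.0000, 0.0000)  (base)
link 0: phi[0] = -60 = -60 deg
  cos(-60 deg) = 0.5000, sin(-60 deg) = -0.8660
  joint[1] = (0.0000, 0.0000) + 8.5 * (0.5000, -0.8660) = (0.0000 + 4.2500, 0.0000 + -7.3612) = (4.2500, -7.3612)
link 1: phi[1] = -60 + 165 = 105 deg
  cos(105 deg) = -0.2588, sin(105 deg) = 0.9659
  joint[2] = (4.2500, -7.3612) + 10.6 * (-0.2588, 0.9659) = (4.2500 + -2.7435, -7.3612 + 10.2388) = (1.5065, 2.8776)
End effector: (1.5065, 2.8776)

Answer: 1.5065 2.8776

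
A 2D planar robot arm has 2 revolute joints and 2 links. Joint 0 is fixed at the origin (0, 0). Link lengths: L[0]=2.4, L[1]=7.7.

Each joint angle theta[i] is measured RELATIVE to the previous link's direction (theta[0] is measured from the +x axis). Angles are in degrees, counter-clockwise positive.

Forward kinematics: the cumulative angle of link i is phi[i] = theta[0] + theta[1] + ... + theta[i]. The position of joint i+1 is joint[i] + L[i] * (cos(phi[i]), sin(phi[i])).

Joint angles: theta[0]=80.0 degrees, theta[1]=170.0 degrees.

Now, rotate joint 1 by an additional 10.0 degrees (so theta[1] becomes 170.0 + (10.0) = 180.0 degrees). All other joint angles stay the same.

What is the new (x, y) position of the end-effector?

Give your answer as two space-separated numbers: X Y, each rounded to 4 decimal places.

joint[0] = (0.0000, 0.0000)  (base)
link 0: phi[0] = 80 = 80 deg
  cos(80 deg) = 0.1736, sin(80 deg) = 0.9848
  joint[1] = (0.0000, 0.0000) + 2.4 * (0.1736, 0.9848) = (0.0000 + 0.4168, 0.0000 + 2.3635) = (0.4168, 2.3635)
link 1: phi[1] = 80 + 180 = 260 deg
  cos(260 deg) = -0.1736, sin(260 deg) = -0.9848
  joint[2] = (0.4168, 2.3635) + 7.7 * (-0.1736, -0.9848) = (0.4168 + -1.3371, 2.3635 + -7.5830) = (-0.9203, -5.2195)
End effector: (-0.9203, -5.2195)

Answer: -0.9203 -5.2195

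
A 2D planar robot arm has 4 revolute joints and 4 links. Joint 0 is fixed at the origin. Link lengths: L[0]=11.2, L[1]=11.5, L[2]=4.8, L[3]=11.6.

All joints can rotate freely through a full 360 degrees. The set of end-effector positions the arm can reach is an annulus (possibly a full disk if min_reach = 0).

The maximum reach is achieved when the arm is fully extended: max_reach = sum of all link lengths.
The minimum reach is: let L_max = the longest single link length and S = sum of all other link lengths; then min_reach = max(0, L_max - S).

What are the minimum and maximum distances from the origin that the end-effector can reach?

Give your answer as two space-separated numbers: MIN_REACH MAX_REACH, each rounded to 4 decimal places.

Answer: 0.0000 39.1000

Derivation:
Link lengths: [11.2, 11.5, 4.8, 11.6]
max_reach = 11.2 + 11.5 + 4.8 + 11.6 = 39.1
L_max = max([11.2, 11.5, 4.8, 11.6]) = 11.6
S (sum of others) = 39.1 - 11.6 = 27.5
min_reach = max(0, 11.6 - 27.5) = max(0, -15.9) = 0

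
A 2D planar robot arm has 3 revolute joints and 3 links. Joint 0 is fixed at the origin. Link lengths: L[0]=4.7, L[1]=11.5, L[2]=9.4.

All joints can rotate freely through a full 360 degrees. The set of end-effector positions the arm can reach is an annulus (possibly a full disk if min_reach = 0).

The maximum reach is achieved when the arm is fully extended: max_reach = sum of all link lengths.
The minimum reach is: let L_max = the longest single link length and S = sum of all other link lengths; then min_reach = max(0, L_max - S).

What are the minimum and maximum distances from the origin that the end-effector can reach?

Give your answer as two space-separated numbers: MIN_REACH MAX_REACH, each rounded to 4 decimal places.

Link lengths: [4.7, 11.5, 9.4]
max_reach = 4.7 + 11.5 + 9.4 = 25.6
L_max = max([4.7, 11.5, 9.4]) = 11.5
S (sum of others) = 25.6 - 11.5 = 14.1
min_reach = max(0, 11.5 - 14.1) = max(0, -2.6) = 0

Answer: 0.0000 25.6000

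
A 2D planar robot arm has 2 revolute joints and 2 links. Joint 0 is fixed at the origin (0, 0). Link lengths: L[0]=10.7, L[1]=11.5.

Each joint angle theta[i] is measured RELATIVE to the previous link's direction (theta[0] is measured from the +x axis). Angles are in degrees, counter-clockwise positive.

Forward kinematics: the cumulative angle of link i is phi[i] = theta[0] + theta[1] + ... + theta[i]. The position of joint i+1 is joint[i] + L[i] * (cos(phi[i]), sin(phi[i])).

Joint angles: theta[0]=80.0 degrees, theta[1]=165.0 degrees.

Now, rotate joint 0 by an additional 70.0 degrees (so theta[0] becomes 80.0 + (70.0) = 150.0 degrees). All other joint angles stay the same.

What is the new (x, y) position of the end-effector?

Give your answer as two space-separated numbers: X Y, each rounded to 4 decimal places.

Answer: -1.1347 -2.7817

Derivation:
joint[0] = (0.0000, 0.0000)  (base)
link 0: phi[0] = 150 = 150 deg
  cos(150 deg) = -0.8660, sin(150 deg) = 0.5000
  joint[1] = (0.0000, 0.0000) + 10.7 * (-0.8660, 0.5000) = (0.0000 + -9.2665, 0.0000 + 5.3500) = (-9.2665, 5.3500)
link 1: phi[1] = 150 + 165 = 315 deg
  cos(315 deg) = 0.7071, sin(315 deg) = -0.7071
  joint[2] = (-9.2665, 5.3500) + 11.5 * (0.7071, -0.7071) = (-9.2665 + 8.1317, 5.3500 + -8.1317) = (-1.1347, -2.7817)
End effector: (-1.1347, -2.7817)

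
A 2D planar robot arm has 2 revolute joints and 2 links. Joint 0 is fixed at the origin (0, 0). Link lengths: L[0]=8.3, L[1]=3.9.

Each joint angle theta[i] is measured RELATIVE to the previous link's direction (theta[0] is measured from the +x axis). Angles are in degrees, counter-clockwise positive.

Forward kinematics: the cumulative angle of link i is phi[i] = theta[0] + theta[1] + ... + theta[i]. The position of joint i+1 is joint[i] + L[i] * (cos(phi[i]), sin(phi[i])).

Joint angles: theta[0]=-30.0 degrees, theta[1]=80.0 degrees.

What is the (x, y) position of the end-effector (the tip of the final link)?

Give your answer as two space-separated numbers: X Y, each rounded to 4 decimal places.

Answer: 9.6949 -1.1624

Derivation:
joint[0] = (0.0000, 0.0000)  (base)
link 0: phi[0] = -30 = -30 deg
  cos(-30 deg) = 0.8660, sin(-30 deg) = -0.5000
  joint[1] = (0.0000, 0.0000) + 8.3 * (0.8660, -0.5000) = (0.0000 + 7.1880, 0.0000 + -4.1500) = (7.1880, -4.1500)
link 1: phi[1] = -30 + 80 = 50 deg
  cos(50 deg) = 0.6428, sin(50 deg) = 0.7660
  joint[2] = (7.1880, -4.1500) + 3.9 * (0.6428, 0.7660) = (7.1880 + 2.5069, -4.1500 + 2.9876) = (9.6949, -1.1624)
End effector: (9.6949, -1.1624)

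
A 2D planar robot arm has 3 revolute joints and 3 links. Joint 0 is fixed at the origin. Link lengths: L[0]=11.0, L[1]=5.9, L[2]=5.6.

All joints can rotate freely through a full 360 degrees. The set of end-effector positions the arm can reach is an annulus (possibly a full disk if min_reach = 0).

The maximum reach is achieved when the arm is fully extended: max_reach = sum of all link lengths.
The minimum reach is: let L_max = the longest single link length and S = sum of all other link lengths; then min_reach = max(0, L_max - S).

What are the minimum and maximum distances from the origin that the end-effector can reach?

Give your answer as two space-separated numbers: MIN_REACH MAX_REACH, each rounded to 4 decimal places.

Link lengths: [11.0, 5.9, 5.6]
max_reach = 11 + 5.9 + 5.6 = 22.5
L_max = max([11.0, 5.9, 5.6]) = 11
S (sum of others) = 22.5 - 11 = 11.5
min_reach = max(0, 11 - 11.5) = max(0, -0.5) = 0

Answer: 0.0000 22.5000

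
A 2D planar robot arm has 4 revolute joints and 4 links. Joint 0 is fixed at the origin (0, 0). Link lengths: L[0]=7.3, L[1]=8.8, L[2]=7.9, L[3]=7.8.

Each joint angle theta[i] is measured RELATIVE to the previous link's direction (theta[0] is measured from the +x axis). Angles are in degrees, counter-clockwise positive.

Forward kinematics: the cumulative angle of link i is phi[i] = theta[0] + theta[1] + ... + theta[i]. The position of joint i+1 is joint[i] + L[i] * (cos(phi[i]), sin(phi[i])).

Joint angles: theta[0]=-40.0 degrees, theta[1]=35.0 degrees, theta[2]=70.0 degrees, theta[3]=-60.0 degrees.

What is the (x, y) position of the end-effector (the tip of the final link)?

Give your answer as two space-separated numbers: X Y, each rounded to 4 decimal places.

Answer: 25.4676 2.3803

Derivation:
joint[0] = (0.0000, 0.0000)  (base)
link 0: phi[0] = -40 = -40 deg
  cos(-40 deg) = 0.7660, sin(-40 deg) = -0.6428
  joint[1] = (0.0000, 0.0000) + 7.3 * (0.7660, -0.6428) = (0.0000 + 5.5921, 0.0000 + -4.6923) = (5.5921, -4.6923)
link 1: phi[1] = -40 + 35 = -5 deg
  cos(-5 deg) = 0.9962, sin(-5 deg) = -0.0872
  joint[2] = (5.5921, -4.6923) + 8.8 * (0.9962, -0.0872) = (5.5921 + 8.7665, -4.6923 + -0.7670) = (14.3586, -5.4593)
link 2: phi[2] = -40 + 35 + 70 = 65 deg
  cos(65 deg) = 0.4226, sin(65 deg) = 0.9063
  joint[3] = (14.3586, -5.4593) + 7.9 * (0.4226, 0.9063) = (14.3586 + 3.3387, -5.4593 + 7.1598) = (17.6973, 1.7005)
link 3: phi[3] = -40 + 35 + 70 + -60 = 5 deg
  cos(5 deg) = 0.9962, sin(5 deg) = 0.0872
  joint[4] = (17.6973, 1.7005) + 7.8 * (0.9962, 0.0872) = (17.6973 + 7.7703, 1.7005 + 0.6798) = (25.4676, 2.3803)
End effector: (25.4676, 2.3803)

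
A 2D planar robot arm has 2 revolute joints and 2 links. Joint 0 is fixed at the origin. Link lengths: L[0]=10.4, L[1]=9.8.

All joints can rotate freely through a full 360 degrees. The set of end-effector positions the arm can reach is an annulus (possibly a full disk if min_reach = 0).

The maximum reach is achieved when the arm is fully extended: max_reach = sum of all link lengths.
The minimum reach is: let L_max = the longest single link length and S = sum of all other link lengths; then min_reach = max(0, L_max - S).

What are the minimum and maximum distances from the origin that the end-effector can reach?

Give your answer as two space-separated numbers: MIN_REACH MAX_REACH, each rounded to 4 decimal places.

Answer: 0.6000 20.2000

Derivation:
Link lengths: [10.4, 9.8]
max_reach = 10.4 + 9.8 = 20.2
L_max = max([10.4, 9.8]) = 10.4
S (sum of others) = 20.2 - 10.4 = 9.8
min_reach = max(0, 10.4 - 9.8) = max(0, 0.6) = 0.6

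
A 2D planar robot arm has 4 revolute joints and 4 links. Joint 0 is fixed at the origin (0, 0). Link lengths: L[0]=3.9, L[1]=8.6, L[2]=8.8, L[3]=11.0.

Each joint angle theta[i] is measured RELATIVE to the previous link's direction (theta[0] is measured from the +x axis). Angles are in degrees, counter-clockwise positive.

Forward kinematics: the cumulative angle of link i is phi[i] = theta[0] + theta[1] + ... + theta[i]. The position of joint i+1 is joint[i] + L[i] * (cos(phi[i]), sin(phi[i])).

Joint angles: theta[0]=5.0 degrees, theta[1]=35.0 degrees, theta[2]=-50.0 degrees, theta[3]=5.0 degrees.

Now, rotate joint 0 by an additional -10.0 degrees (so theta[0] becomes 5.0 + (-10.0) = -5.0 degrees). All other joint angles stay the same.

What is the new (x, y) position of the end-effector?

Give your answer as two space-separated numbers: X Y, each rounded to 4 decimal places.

joint[0] = (0.0000, 0.0000)  (base)
link 0: phi[0] = -5 = -5 deg
  cos(-5 deg) = 0.9962, sin(-5 deg) = -0.0872
  joint[1] = (0.0000, 0.0000) + 3.9 * (0.9962, -0.0872) = (0.0000 + 3.8852, 0.0000 + -0.3399) = (3.8852, -0.3399)
link 1: phi[1] = -5 + 35 = 30 deg
  cos(30 deg) = 0.8660, sin(30 deg) = 0.5000
  joint[2] = (3.8852, -0.3399) + 8.6 * (0.8660, 0.5000) = (3.8852 + 7.4478, -0.3399 + 4.3000) = (11.3330, 3.9601)
link 2: phi[2] = -5 + 35 + -50 = -20 deg
  cos(-20 deg) = 0.9397, sin(-20 deg) = -0.3420
  joint[3] = (11.3330, 3.9601) + 8.8 * (0.9397, -0.3420) = (11.3330 + 8.2693, 3.9601 + -3.0098) = (19.6023, 0.9503)
link 3: phi[3] = -5 + 35 + -50 + 5 = -15 deg
  cos(-15 deg) = 0.9659, sin(-15 deg) = -0.2588
  joint[4] = (19.6023, 0.9503) + 11 * (0.9659, -0.2588) = (19.6023 + 10.6252, 0.9503 + -2.8470) = (30.2275, -1.8967)
End effector: (30.2275, -1.8967)

Answer: 30.2275 -1.8967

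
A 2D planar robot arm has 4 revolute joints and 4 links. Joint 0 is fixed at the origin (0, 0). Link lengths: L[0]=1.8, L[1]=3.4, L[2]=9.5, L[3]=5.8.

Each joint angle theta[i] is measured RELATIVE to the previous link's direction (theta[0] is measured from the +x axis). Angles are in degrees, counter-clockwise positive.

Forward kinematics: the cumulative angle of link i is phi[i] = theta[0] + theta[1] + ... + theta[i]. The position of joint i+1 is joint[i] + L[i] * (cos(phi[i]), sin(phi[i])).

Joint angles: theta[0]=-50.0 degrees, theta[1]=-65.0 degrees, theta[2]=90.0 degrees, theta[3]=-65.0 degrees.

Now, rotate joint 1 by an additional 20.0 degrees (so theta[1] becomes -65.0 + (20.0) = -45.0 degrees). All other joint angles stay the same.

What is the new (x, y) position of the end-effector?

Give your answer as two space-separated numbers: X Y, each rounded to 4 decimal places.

Answer: 12.3083 -11.0441

Derivation:
joint[0] = (0.0000, 0.0000)  (base)
link 0: phi[0] = -50 = -50 deg
  cos(-50 deg) = 0.6428, sin(-50 deg) = -0.7660
  joint[1] = (0.0000, 0.0000) + 1.8 * (0.6428, -0.7660) = (0.0000 + 1.1570, 0.0000 + -1.3789) = (1.1570, -1.3789)
link 1: phi[1] = -50 + -45 = -95 deg
  cos(-95 deg) = -0.0872, sin(-95 deg) = -0.9962
  joint[2] = (1.1570, -1.3789) + 3.4 * (-0.0872, -0.9962) = (1.1570 + -0.2963, -1.3789 + -3.3871) = (0.8607, -4.7659)
link 2: phi[2] = -50 + -45 + 90 = -5 deg
  cos(-5 deg) = 0.9962, sin(-5 deg) = -0.0872
  joint[3] = (0.8607, -4.7659) + 9.5 * (0.9962, -0.0872) = (0.8607 + 9.4638, -4.7659 + -0.8280) = (10.3245, -5.5939)
link 3: phi[3] = -50 + -45 + 90 + -65 = -70 deg
  cos(-70 deg) = 0.3420, sin(-70 deg) = -0.9397
  joint[4] = (10.3245, -5.5939) + 5.8 * (0.3420, -0.9397) = (10.3245 + 1.9837, -5.5939 + -5.4502) = (12.3083, -11.0441)
End effector: (12.3083, -11.0441)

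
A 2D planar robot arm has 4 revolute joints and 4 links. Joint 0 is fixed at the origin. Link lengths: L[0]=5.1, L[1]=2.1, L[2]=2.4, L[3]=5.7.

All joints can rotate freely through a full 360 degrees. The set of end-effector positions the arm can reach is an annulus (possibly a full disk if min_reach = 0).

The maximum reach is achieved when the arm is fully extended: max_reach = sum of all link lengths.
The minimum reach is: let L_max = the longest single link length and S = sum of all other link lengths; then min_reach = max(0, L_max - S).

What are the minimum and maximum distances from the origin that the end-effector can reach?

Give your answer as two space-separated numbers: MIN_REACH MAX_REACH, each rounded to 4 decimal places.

Link lengths: [5.1, 2.1, 2.4, 5.7]
max_reach = 5.1 + 2.1 + 2.4 + 5.7 = 15.3
L_max = max([5.1, 2.1, 2.4, 5.7]) = 5.7
S (sum of others) = 15.3 - 5.7 = 9.6
min_reach = max(0, 5.7 - 9.6) = max(0, -3.9) = 0

Answer: 0.0000 15.3000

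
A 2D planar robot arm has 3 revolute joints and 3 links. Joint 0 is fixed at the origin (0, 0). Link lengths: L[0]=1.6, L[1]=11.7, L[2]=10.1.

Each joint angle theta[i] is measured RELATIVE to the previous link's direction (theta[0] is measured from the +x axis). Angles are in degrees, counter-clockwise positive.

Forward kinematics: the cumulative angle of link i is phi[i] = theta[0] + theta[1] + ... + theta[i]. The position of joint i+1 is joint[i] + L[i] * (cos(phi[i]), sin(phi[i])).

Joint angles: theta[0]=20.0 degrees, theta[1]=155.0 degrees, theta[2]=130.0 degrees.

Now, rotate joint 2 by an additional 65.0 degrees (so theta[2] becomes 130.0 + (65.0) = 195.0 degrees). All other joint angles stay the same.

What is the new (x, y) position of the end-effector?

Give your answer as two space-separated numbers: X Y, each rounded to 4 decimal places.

Answer: -0.2054 3.3208

Derivation:
joint[0] = (0.0000, 0.0000)  (base)
link 0: phi[0] = 20 = 20 deg
  cos(20 deg) = 0.9397, sin(20 deg) = 0.3420
  joint[1] = (0.0000, 0.0000) + 1.6 * (0.9397, 0.3420) = (0.0000 + 1.5035, 0.0000 + 0.5472) = (1.5035, 0.5472)
link 1: phi[1] = 20 + 155 = 175 deg
  cos(175 deg) = -0.9962, sin(175 deg) = 0.0872
  joint[2] = (1.5035, 0.5472) + 11.7 * (-0.9962, 0.0872) = (1.5035 + -11.6555, 0.5472 + 1.0197) = (-10.1520, 1.5670)
link 2: phi[2] = 20 + 155 + 195 = 370 deg
  cos(370 deg) = 0.9848, sin(370 deg) = 0.1736
  joint[3] = (-10.1520, 1.5670) + 10.1 * (0.9848, 0.1736) = (-10.1520 + 9.9466, 1.5670 + 1.7538) = (-0.2054, 3.3208)
End effector: (-0.2054, 3.3208)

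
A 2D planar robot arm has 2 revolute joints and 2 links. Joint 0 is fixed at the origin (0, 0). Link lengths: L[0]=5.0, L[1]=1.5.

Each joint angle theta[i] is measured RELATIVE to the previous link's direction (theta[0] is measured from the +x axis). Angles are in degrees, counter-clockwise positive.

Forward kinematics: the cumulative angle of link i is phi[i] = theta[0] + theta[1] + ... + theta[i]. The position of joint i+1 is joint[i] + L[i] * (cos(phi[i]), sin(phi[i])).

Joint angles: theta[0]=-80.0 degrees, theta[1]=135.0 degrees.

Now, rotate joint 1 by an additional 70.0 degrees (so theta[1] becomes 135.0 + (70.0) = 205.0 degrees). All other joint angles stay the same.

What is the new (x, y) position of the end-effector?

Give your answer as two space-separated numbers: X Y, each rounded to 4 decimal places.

Answer: 0.0079 -3.6953

Derivation:
joint[0] = (0.0000, 0.0000)  (base)
link 0: phi[0] = -80 = -80 deg
  cos(-80 deg) = 0.1736, sin(-80 deg) = -0.9848
  joint[1] = (0.0000, 0.0000) + 5 * (0.1736, -0.9848) = (0.0000 + 0.8682, 0.0000 + -4.9240) = (0.8682, -4.9240)
link 1: phi[1] = -80 + 205 = 125 deg
  cos(125 deg) = -0.5736, sin(125 deg) = 0.8192
  joint[2] = (0.8682, -4.9240) + 1.5 * (-0.5736, 0.8192) = (0.8682 + -0.8604, -4.9240 + 1.2287) = (0.0079, -3.6953)
End effector: (0.0079, -3.6953)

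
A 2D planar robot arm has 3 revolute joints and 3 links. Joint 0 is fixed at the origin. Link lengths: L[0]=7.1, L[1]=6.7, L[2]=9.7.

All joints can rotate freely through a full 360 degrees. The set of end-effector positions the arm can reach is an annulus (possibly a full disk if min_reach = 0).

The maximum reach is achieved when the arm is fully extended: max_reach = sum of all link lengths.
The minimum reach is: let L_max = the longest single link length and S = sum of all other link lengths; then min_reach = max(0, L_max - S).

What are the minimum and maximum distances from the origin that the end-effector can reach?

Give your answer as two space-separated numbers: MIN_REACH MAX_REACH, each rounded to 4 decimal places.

Link lengths: [7.1, 6.7, 9.7]
max_reach = 7.1 + 6.7 + 9.7 = 23.5
L_max = max([7.1, 6.7, 9.7]) = 9.7
S (sum of others) = 23.5 - 9.7 = 13.8
min_reach = max(0, 9.7 - 13.8) = max(0, -4.1) = 0

Answer: 0.0000 23.5000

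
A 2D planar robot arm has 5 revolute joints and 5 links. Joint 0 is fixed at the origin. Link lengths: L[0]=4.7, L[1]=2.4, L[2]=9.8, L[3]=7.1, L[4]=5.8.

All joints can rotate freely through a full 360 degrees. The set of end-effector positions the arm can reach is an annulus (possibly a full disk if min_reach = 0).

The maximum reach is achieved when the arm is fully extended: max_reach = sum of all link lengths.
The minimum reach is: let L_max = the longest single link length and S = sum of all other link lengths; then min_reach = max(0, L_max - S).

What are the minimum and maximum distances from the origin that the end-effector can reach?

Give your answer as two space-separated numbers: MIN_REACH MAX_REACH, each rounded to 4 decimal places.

Answer: 0.0000 29.8000

Derivation:
Link lengths: [4.7, 2.4, 9.8, 7.1, 5.8]
max_reach = 4.7 + 2.4 + 9.8 + 7.1 + 5.8 = 29.8
L_max = max([4.7, 2.4, 9.8, 7.1, 5.8]) = 9.8
S (sum of others) = 29.8 - 9.8 = 20
min_reach = max(0, 9.8 - 20) = max(0, -10.2) = 0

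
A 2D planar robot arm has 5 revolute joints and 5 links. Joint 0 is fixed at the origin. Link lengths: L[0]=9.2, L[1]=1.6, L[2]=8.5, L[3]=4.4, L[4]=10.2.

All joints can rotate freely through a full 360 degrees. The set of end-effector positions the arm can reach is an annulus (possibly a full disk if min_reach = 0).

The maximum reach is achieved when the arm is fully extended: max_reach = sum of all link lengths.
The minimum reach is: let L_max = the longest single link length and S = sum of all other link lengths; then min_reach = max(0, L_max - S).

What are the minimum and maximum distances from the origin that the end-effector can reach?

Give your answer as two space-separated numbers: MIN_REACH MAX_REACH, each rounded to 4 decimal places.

Answer: 0.0000 33.9000

Derivation:
Link lengths: [9.2, 1.6, 8.5, 4.4, 10.2]
max_reach = 9.2 + 1.6 + 8.5 + 4.4 + 10.2 = 33.9
L_max = max([9.2, 1.6, 8.5, 4.4, 10.2]) = 10.2
S (sum of others) = 33.9 - 10.2 = 23.7
min_reach = max(0, 10.2 - 23.7) = max(0, -13.5) = 0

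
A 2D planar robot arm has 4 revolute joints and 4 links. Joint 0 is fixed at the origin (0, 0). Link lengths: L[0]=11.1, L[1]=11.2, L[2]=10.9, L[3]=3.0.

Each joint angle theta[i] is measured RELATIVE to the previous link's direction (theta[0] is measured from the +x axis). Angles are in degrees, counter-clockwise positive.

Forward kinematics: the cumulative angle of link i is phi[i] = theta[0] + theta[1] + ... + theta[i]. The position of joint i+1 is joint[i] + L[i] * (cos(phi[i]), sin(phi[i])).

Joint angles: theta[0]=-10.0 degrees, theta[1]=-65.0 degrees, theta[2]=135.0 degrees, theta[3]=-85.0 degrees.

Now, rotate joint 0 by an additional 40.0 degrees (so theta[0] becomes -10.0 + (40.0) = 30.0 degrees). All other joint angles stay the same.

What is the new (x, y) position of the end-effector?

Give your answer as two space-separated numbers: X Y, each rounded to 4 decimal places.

Answer: 19.7924 10.6368

Derivation:
joint[0] = (0.0000, 0.0000)  (base)
link 0: phi[0] = 30 = 30 deg
  cos(30 deg) = 0.8660, sin(30 deg) = 0.5000
  joint[1] = (0.0000, 0.0000) + 11.1 * (0.8660, 0.5000) = (0.0000 + 9.6129, 0.0000 + 5.5500) = (9.6129, 5.5500)
link 1: phi[1] = 30 + -65 = -35 deg
  cos(-35 deg) = 0.8192, sin(-35 deg) = -0.5736
  joint[2] = (9.6129, 5.5500) + 11.2 * (0.8192, -0.5736) = (9.6129 + 9.1745, 5.5500 + -6.4241) = (18.7874, -0.8741)
link 2: phi[2] = 30 + -65 + 135 = 100 deg
  cos(100 deg) = -0.1736, sin(100 deg) = 0.9848
  joint[3] = (18.7874, -0.8741) + 10.9 * (-0.1736, 0.9848) = (18.7874 + -1.8928, -0.8741 + 10.7344) = (16.8946, 9.8603)
link 3: phi[3] = 30 + -65 + 135 + -85 = 15 deg
  cos(15 deg) = 0.9659, sin(15 deg) = 0.2588
  joint[4] = (16.8946, 9.8603) + 3 * (0.9659, 0.2588) = (16.8946 + 2.8978, 9.8603 + 0.7765) = (19.7924, 10.6368)
End effector: (19.7924, 10.6368)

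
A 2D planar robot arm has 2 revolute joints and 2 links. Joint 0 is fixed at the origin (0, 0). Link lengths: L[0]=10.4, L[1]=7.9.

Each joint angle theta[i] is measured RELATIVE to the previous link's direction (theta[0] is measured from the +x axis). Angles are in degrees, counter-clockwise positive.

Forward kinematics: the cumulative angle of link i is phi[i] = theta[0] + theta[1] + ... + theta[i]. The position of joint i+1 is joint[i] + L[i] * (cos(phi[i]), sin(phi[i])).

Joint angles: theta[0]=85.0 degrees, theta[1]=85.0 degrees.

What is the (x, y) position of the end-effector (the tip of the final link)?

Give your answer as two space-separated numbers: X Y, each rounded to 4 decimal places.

Answer: -6.8736 11.7322

Derivation:
joint[0] = (0.0000, 0.0000)  (base)
link 0: phi[0] = 85 = 85 deg
  cos(85 deg) = 0.0872, sin(85 deg) = 0.9962
  joint[1] = (0.0000, 0.0000) + 10.4 * (0.0872, 0.9962) = (0.0000 + 0.9064, 0.0000 + 10.3604) = (0.9064, 10.3604)
link 1: phi[1] = 85 + 85 = 170 deg
  cos(170 deg) = -0.9848, sin(170 deg) = 0.1736
  joint[2] = (0.9064, 10.3604) + 7.9 * (-0.9848, 0.1736) = (0.9064 + -7.7800, 10.3604 + 1.3718) = (-6.8736, 11.7322)
End effector: (-6.8736, 11.7322)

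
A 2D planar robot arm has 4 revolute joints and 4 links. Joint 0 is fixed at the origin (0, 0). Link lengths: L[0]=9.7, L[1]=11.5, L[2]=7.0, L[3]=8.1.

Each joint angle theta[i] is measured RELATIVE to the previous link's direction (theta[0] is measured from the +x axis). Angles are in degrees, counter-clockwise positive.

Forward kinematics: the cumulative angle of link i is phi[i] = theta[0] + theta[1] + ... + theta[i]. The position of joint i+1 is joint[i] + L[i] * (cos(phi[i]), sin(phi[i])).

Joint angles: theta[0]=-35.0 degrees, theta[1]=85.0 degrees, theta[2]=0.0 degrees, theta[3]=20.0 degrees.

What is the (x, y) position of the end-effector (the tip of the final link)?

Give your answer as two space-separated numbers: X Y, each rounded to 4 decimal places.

joint[0] = (0.0000, 0.0000)  (base)
link 0: phi[0] = -35 = -35 deg
  cos(-35 deg) = 0.8192, sin(-35 deg) = -0.5736
  joint[1] = (0.0000, 0.0000) + 9.7 * (0.8192, -0.5736) = (0.0000 + 7.9458, 0.0000 + -5.5637) = (7.9458, -5.5637)
link 1: phi[1] = -35 + 85 = 50 deg
  cos(50 deg) = 0.6428, sin(50 deg) = 0.7660
  joint[2] = (7.9458, -5.5637) + 11.5 * (0.6428, 0.7660) = (7.9458 + 7.3921, -5.5637 + 8.8095) = (15.3378, 3.2458)
link 2: phi[2] = -35 + 85 + 0 = 50 deg
  cos(50 deg) = 0.6428, sin(50 deg) = 0.7660
  joint[3] = (15.3378, 3.2458) + 7 * (0.6428, 0.7660) = (15.3378 + 4.4995, 3.2458 + 5.3623) = (19.8373, 8.6081)
link 3: phi[3] = -35 + 85 + 0 + 20 = 70 deg
  cos(70 deg) = 0.3420, sin(70 deg) = 0.9397
  joint[4] = (19.8373, 8.6081) + 8.1 * (0.3420, 0.9397) = (19.8373 + 2.7704, 8.6081 + 7.6115) = (22.6077, 16.2196)
End effector: (22.6077, 16.2196)

Answer: 22.6077 16.2196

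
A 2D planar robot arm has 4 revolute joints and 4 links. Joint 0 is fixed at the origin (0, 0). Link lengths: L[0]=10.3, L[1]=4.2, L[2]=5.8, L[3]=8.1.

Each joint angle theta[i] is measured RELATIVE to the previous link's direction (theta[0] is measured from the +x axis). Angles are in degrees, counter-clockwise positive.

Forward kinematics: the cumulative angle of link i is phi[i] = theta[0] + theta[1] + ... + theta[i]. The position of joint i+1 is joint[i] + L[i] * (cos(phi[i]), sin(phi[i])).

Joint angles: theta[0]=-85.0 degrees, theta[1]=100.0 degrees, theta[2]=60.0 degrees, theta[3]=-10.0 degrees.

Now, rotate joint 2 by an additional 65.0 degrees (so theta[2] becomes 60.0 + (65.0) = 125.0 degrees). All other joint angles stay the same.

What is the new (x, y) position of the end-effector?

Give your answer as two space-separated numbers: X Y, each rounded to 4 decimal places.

joint[0] = (0.0000, 0.0000)  (base)
link 0: phi[0] = -85 = -85 deg
  cos(-85 deg) = 0.0872, sin(-85 deg) = -0.9962
  joint[1] = (0.0000, 0.0000) + 10.3 * (0.0872, -0.9962) = (0.0000 + 0.8977, 0.0000 + -10.2608) = (0.8977, -10.2608)
link 1: phi[1] = -85 + 100 = 15 deg
  cos(15 deg) = 0.9659, sin(15 deg) = 0.2588
  joint[2] = (0.8977, -10.2608) + 4.2 * (0.9659, 0.2588) = (0.8977 + 4.0569, -10.2608 + 1.0870) = (4.9546, -9.1738)
link 2: phi[2] = -85 + 100 + 125 = 140 deg
  cos(140 deg) = -0.7660, sin(140 deg) = 0.6428
  joint[3] = (4.9546, -9.1738) + 5.8 * (-0.7660, 0.6428) = (4.9546 + -4.4431, -9.1738 + 3.7282) = (0.5115, -5.4456)
link 3: phi[3] = -85 + 100 + 125 + -10 = 130 deg
  cos(130 deg) = -0.6428, sin(130 deg) = 0.7660
  joint[4] = (0.5115, -5.4456) + 8.1 * (-0.6428, 0.7660) = (0.5115 + -5.2066, -5.4456 + 6.2050) = (-4.6950, 0.7594)
End effector: (-4.6950, 0.7594)

Answer: -4.6950 0.7594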